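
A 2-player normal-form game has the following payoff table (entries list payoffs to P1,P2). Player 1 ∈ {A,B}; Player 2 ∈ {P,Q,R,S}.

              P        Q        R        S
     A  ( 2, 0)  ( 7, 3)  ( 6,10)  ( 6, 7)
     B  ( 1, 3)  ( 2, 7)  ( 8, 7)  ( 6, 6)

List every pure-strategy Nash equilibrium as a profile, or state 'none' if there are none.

Nash profiles: (B,R)

(A,P): not NE [P2→R gives 10>0]
(A,Q): not NE [P2→R gives 10>3]
(A,R): not NE [P1→B gives 8>6]
(A,S): not NE [P2→R gives 10>7]
(B,P): not NE [P1→A gives 2>1; P2→R gives 7>3]
(B,Q): not NE [P1→A gives 7>2]
(B,R): NE
(B,S): not NE [P2→R gives 7>6]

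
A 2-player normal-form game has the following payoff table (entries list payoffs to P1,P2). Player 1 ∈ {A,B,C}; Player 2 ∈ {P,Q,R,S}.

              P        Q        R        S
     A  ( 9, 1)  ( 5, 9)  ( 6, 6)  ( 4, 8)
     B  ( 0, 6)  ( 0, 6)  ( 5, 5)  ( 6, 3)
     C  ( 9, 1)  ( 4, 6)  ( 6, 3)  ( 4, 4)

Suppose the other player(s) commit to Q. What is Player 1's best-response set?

u_1(A vs Q) = 5
u_1(B vs Q) = 0
u_1(C vs Q) = 4
max payoff 5 at {A}

argmax u_1 = {A}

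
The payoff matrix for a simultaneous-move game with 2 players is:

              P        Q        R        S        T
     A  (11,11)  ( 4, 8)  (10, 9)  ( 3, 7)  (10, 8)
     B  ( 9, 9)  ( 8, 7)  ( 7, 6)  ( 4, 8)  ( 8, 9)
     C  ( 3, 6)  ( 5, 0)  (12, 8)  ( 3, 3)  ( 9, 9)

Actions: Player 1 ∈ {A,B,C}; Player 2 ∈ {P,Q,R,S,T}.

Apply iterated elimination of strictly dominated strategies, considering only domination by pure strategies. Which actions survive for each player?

IESDS → P1:{A,C} P2:{P,R,T}

P2 drop Q (P beats it: A:11>8 B:9>7 C:6>0)
P2 drop S (P beats it: A:11>7 B:9>8 C:6>3)
P1 drop B (A beats it: P:11>9 R:10>7 T:10>8)
P1→{A,C} P2→{P,R,T}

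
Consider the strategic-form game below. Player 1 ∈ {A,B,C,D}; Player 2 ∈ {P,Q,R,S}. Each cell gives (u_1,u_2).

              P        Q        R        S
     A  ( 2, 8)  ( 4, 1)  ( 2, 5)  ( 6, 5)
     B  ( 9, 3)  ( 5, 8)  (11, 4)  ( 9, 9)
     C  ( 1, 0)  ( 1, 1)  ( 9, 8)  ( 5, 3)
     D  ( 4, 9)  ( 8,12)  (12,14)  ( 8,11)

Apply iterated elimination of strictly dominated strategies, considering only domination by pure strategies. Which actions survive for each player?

Remaining: P1:{B,D} P2:{Q,R,S}

P1 drop A (B beats it: P:9>2 Q:5>4 R:11>2 S:9>6)
P1 drop C (B beats it: P:9>1 Q:5>1 R:11>9 S:9>5)
P2 drop P (Q beats it: B:8>3 D:12>9)
P1→{B,D} P2→{Q,R,S}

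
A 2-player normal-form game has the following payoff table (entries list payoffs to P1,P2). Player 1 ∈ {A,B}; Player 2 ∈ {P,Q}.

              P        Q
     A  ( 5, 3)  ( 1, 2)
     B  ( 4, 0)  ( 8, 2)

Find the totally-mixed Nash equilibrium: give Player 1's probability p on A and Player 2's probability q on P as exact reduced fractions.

(p,q) = (2/3, 7/8)

P1 indiff ⇒ q·5+(1-q)·1 = q·4+(1-q)·8 ⇒ q(1) = (1-q)(7) ⇒ q = 7/8
P2 indiff ⇒ p·3+(1-p)·0 = p·2+(1-p)·2 ⇒ p(1) = (1-p)(2) ⇒ p = 2/3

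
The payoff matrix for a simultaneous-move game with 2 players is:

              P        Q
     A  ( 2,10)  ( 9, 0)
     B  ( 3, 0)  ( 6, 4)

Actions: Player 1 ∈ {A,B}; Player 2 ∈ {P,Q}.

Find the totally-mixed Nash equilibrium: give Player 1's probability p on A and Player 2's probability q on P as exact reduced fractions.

p=2/7, q=3/4

P1 indiff ⇒ q·2+(1-q)·9 = q·3+(1-q)·6 ⇒ q(-1) = (1-q)(-3) ⇒ q = 3/4
P2 indiff ⇒ p·10+(1-p)·0 = p·0+(1-p)·4 ⇒ p(10) = (1-p)(4) ⇒ p = 2/7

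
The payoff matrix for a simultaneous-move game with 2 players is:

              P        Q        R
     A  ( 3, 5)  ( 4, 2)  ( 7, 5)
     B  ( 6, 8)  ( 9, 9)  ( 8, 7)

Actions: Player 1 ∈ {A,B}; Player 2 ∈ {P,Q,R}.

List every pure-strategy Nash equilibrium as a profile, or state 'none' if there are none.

(A,P): not NE [P1→B gives 6>3]
(A,Q): not NE [P1→B gives 9>4; P2→R gives 5>2]
(A,R): not NE [P1→B gives 8>7]
(B,P): not NE [P2→Q gives 9>8]
(B,Q): NE
(B,R): not NE [P2→Q gives 9>7]

NE set: (B,Q)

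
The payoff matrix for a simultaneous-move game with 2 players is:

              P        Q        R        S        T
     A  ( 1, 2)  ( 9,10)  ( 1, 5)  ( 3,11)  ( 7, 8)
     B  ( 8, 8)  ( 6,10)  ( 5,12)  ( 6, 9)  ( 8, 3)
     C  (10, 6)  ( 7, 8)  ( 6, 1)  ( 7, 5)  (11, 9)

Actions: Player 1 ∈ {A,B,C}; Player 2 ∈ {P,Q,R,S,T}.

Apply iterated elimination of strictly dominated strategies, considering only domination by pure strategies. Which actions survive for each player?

Remaining: P1:{A,C} P2:{Q,S,T}

P1 drop B (C beats it: P:10>8 Q:7>6 R:6>5 S:7>6 T:11>8)
P2 drop P (Q beats it: A:10>2 C:8>6)
P2 drop R (Q beats it: A:10>5 C:8>1)
P1→{A,C} P2→{Q,S,T}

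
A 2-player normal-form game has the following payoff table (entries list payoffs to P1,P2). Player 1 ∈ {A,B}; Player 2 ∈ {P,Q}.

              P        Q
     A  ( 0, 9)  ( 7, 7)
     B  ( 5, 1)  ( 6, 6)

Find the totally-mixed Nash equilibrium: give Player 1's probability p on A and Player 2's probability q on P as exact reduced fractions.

P1 indiff ⇒ q·0+(1-q)·7 = q·5+(1-q)·6 ⇒ q(-5) = (1-q)(-1) ⇒ q = 1/6
P2 indiff ⇒ p·9+(1-p)·1 = p·7+(1-p)·6 ⇒ p(2) = (1-p)(5) ⇒ p = 5/7

(p,q) = (5/7, 1/6)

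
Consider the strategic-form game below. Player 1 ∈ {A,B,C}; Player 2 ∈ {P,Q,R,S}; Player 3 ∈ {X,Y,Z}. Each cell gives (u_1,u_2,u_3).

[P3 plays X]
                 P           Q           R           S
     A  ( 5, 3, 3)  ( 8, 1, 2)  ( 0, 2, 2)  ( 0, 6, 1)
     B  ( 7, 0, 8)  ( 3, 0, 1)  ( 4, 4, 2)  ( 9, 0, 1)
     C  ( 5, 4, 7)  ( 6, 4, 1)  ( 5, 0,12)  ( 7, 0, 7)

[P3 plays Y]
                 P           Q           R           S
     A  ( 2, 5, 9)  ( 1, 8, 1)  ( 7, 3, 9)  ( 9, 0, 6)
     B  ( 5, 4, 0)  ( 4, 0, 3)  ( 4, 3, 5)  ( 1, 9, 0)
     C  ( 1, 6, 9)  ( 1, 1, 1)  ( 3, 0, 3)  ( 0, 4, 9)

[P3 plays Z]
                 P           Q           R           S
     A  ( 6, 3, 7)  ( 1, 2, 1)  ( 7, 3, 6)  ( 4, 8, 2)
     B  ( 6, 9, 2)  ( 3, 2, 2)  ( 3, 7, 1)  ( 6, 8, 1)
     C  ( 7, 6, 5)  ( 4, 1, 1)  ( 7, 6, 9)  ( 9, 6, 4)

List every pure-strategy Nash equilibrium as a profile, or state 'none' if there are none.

(A,P,X): not NE [P1→B gives 7>5; P2→S gives 6>3; P3→Y gives 9>3]
(A,P,Y): not NE [P1→B gives 5>2; P2→Q gives 8>5]
(A,P,Z): not NE [P1→C gives 7>6; P2→S gives 8>3; P3→Y gives 9>7]
(A,Q,X): not NE [P2→S gives 6>1]
(A,Q,Y): not NE [P1→B gives 4>1; P3→X gives 2>1]
(A,Q,Z): not NE [P1→C gives 4>1; P2→S gives 8>2; P3→X gives 2>1]
(A,R,X): not NE [P1→C gives 5>0; P2→S gives 6>2; P3→Y gives 9>2]
(A,R,Y): not NE [P2→Q gives 8>3]
(A,R,Z): not NE [P2→S gives 8>3; P3→Y gives 9>6]
(A,S,X): not NE [P1→B gives 9>0; P3→Y gives 6>1]
(A,S,Y): not NE [P2→Q gives 8>0]
(A,S,Z): not NE [P1→C gives 9>4; P3→Y gives 6>2]
(B,P,X): not NE [P2→R gives 4>0]
(B,P,Y): not NE [P2→S gives 9>4; P3→X gives 8>0]
(B,P,Z): not NE [P1→C gives 7>6; P3→X gives 8>2]
(B,Q,X): not NE [P1→A gives 8>3; P2→R gives 4>0; P3→Y gives 3>1]
(B,Q,Y): not NE [P2→S gives 9>0]
(B,Q,Z): not NE [P1→C gives 4>3; P2→P gives 9>2; P3→Y gives 3>2]
(B,R,X): not NE [P1→C gives 5>4; P3→Y gives 5>2]
(B,R,Y): not NE [P1→A gives 7>4; P2→S gives 9>3]
(B,R,Z): not NE [P1→C gives 7>3; P2→P gives 9>7; P3→Y gives 5>1]
(B,S,X): not NE [P2→R gives 4>0]
(B,S,Y): not NE [P1→A gives 9>1; P3→Z gives 1>0]
(B,S,Z): not NE [P1→C gives 9>6; P2→P gives 9>8]
(C,P,X): not NE [P1→B gives 7>5; P3→Y gives 9>7]
(C,P,Y): not NE [P1→B gives 5>1]
(C,P,Z): not NE [P3→Y gives 9>5]
(C,Q,X): not NE [P1→A gives 8>6]
(C,Q,Y): not NE [P1→B gives 4>1; P2→P gives 6>1]
(C,Q,Z): not NE [P2→S gives 6>1]
(C,R,X): not NE [P2→Q gives 4>0]
(C,R,Y): not NE [P1→A gives 7>3; P2→P gives 6>0; P3→X gives 12>3]
(C,R,Z): not NE [P3→X gives 12>9]
(C,S,X): not NE [P1→B gives 9>7; P2→Q gives 4>0; P3→Y gives 9>7]
(C,S,Y): not NE [P1→A gives 9>0; P2→P gives 6>4]
(C,S,Z): not NE [P3→Y gives 9>4]

PSNE: ∅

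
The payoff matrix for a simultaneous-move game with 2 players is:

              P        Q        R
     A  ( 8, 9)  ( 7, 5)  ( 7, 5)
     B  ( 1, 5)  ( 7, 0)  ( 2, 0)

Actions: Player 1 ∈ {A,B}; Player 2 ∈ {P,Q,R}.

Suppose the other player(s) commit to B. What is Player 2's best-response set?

argmax u_2 = {P}

u_2(P vs B) = 5
u_2(Q vs B) = 0
u_2(R vs B) = 0
max payoff 5 at {P}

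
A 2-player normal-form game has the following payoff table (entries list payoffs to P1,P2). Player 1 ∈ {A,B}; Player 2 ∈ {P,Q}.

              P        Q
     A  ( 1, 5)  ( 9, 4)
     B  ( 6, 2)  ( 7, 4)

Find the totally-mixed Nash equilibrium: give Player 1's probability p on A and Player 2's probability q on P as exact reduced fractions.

(p,q) = (2/3, 2/7)

P1 indiff ⇒ q·1+(1-q)·9 = q·6+(1-q)·7 ⇒ q(-5) = (1-q)(-2) ⇒ q = 2/7
P2 indiff ⇒ p·5+(1-p)·2 = p·4+(1-p)·4 ⇒ p(1) = (1-p)(2) ⇒ p = 2/3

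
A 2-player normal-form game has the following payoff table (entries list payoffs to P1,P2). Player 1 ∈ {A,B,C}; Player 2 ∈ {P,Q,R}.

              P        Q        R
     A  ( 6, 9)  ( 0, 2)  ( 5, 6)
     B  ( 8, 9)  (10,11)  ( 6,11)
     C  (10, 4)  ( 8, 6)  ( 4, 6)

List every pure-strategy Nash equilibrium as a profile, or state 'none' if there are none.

Nash profiles: (B,Q), (B,R)

(A,P): not NE [P1→C gives 10>6]
(A,Q): not NE [P1→B gives 10>0; P2→P gives 9>2]
(A,R): not NE [P1→B gives 6>5; P2→P gives 9>6]
(B,P): not NE [P1→C gives 10>8; P2→R gives 11>9]
(B,Q): NE
(B,R): NE
(C,P): not NE [P2→R gives 6>4]
(C,Q): not NE [P1→B gives 10>8]
(C,R): not NE [P1→B gives 6>4]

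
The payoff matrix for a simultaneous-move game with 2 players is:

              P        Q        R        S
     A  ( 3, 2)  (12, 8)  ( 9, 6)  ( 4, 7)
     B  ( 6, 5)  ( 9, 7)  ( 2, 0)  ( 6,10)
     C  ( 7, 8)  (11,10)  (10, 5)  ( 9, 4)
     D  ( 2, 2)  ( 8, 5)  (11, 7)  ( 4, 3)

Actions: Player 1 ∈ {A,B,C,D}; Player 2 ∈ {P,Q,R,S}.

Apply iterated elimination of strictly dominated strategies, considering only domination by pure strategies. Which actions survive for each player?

P1 drop B (C beats it: P:7>6 Q:11>9 R:10>2 S:9>6)
P2 drop P (Q beats it: A:8>2 C:10>8 D:5>2)
P2 drop S (Q beats it: A:8>7 C:10>4 D:5>3)
P1→{A,C,D} P2→{Q,R}

Remaining: P1:{A,C,D} P2:{Q,R}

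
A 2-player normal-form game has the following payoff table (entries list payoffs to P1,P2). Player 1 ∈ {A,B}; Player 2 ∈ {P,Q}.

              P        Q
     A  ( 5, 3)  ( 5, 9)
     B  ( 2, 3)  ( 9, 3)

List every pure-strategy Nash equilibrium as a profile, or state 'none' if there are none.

(A,P): not NE [P2→Q gives 9>3]
(A,Q): not NE [P1→B gives 9>5]
(B,P): not NE [P1→A gives 5>2]
(B,Q): NE

PSNE = {(B,Q)}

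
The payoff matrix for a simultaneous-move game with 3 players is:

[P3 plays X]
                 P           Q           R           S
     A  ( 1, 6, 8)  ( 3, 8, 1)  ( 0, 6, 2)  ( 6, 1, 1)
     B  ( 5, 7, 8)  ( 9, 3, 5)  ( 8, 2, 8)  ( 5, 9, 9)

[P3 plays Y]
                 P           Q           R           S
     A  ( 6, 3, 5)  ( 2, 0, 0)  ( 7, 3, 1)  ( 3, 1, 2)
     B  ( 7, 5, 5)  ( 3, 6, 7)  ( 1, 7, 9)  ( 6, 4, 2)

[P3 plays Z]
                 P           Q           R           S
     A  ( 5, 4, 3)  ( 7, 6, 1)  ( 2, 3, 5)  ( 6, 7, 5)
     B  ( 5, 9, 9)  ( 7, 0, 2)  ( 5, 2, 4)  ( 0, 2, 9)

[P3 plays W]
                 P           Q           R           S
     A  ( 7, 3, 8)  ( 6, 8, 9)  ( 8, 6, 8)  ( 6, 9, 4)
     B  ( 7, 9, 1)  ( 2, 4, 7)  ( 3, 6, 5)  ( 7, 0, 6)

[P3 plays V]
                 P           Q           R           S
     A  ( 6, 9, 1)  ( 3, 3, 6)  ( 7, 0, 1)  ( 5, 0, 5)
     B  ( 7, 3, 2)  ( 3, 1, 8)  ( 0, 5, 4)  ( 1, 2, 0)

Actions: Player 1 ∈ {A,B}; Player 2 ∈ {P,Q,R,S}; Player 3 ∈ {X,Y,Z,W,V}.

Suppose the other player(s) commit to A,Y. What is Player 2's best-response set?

P2 best: {P,R}

u_2(P vs A,Y) = 3
u_2(Q vs A,Y) = 0
u_2(R vs A,Y) = 3
u_2(S vs A,Y) = 1
max payoff 3 at {P,R}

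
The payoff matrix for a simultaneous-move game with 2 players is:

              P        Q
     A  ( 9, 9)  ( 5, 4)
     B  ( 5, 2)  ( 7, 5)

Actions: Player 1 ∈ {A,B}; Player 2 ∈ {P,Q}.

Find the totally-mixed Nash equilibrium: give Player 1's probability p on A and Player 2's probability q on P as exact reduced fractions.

P1 indiff ⇒ q·9+(1-q)·5 = q·5+(1-q)·7 ⇒ q(4) = (1-q)(2) ⇒ q = 1/3
P2 indiff ⇒ p·9+(1-p)·2 = p·4+(1-p)·5 ⇒ p(5) = (1-p)(3) ⇒ p = 3/8

p=3/8, q=1/3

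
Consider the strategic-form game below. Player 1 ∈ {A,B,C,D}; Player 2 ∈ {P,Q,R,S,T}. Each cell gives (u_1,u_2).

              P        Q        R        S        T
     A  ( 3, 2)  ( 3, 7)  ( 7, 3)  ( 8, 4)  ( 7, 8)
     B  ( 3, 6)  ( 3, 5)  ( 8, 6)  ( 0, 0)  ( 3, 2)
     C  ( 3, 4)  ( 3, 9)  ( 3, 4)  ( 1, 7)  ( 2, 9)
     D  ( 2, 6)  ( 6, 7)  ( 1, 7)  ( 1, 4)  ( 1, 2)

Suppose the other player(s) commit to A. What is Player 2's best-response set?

P2 best: {T}

u_2(P vs A) = 2
u_2(Q vs A) = 7
u_2(R vs A) = 3
u_2(S vs A) = 4
u_2(T vs A) = 8
max payoff 8 at {T}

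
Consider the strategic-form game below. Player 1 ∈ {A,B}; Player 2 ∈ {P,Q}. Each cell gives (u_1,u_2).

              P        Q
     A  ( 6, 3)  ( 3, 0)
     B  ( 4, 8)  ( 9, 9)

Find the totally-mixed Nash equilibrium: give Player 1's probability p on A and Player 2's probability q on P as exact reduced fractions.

(p,q) = (1/4, 3/4)

P1 indiff ⇒ q·6+(1-q)·3 = q·4+(1-q)·9 ⇒ q(2) = (1-q)(6) ⇒ q = 3/4
P2 indiff ⇒ p·3+(1-p)·8 = p·0+(1-p)·9 ⇒ p(3) = (1-p)(1) ⇒ p = 1/4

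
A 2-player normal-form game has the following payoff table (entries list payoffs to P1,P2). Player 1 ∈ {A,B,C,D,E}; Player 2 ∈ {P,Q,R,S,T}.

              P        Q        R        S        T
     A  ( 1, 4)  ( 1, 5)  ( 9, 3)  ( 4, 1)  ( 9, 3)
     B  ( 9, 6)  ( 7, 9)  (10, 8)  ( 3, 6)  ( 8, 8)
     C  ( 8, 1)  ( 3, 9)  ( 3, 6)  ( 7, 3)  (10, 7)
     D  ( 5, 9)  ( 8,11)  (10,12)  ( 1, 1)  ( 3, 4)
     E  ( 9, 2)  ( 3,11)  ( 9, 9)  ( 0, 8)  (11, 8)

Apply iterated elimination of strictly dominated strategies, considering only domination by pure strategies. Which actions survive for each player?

P2 drop P (Q beats it: A:5>4 B:9>6 C:9>1 D:11>9 E:11>2)
P2 drop S (Q beats it: A:5>1 B:9>6 C:9>3 D:11>1 E:11>8)
P2 drop T (Q beats it: A:5>3 B:9>8 C:9>7 D:11>4 E:11>8)
P1 drop A (B beats it: Q:7>1 R:10>9)
P1 drop C (B beats it: Q:7>3 R:10>3)
P1 drop E (B beats it: Q:7>3 R:10>9)
P1→{B,D} P2→{Q,R}

Remaining: P1:{B,D} P2:{Q,R}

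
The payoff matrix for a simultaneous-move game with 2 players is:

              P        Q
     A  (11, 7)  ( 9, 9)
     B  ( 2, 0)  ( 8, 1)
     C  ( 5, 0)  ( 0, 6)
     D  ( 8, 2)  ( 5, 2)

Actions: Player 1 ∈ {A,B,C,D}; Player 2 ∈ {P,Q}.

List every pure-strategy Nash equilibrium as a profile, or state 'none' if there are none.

NE set: (A,Q)

(A,P): not NE [P2→Q gives 9>7]
(A,Q): NE
(B,P): not NE [P1→A gives 11>2; P2→Q gives 1>0]
(B,Q): not NE [P1→A gives 9>8]
(C,P): not NE [P1→A gives 11>5; P2→Q gives 6>0]
(C,Q): not NE [P1→A gives 9>0]
(D,P): not NE [P1→A gives 11>8]
(D,Q): not NE [P1→A gives 9>5]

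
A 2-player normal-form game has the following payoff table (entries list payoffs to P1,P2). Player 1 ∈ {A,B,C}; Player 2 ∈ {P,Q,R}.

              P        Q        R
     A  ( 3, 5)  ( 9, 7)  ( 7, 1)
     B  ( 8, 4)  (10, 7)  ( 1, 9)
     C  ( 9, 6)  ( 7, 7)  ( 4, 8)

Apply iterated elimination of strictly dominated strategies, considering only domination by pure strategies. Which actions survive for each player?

Remaining: P1:{A,B} P2:{Q,R}

P2 drop P (Q beats it: A:7>5 B:7>4 C:7>6)
P1 drop C (A beats it: Q:9>7 R:7>4)
P1→{A,B} P2→{Q,R}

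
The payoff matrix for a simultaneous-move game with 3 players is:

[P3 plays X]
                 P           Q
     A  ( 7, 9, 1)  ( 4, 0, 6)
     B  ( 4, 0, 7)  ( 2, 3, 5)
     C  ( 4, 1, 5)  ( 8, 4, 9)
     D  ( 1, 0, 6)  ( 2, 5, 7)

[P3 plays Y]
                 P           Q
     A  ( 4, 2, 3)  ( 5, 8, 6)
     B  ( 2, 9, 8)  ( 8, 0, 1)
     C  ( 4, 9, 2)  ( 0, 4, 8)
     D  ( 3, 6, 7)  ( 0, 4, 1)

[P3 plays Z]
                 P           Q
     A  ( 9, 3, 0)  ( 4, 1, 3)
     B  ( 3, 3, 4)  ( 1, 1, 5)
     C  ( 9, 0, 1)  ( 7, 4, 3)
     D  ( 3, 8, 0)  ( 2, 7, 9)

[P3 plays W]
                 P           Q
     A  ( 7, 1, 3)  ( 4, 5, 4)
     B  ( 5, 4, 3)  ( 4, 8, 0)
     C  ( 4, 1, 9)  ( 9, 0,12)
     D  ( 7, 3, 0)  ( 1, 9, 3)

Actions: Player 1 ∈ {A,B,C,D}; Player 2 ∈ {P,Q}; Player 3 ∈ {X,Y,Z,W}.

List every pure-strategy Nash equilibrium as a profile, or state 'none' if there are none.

(A,P,X): not NE [P3→W gives 3>1]
(A,P,Y): not NE [P2→Q gives 8>2]
(A,P,Z): not NE [P3→W gives 3>0]
(A,P,W): not NE [P2→Q gives 5>1]
(A,Q,X): not NE [P1→C gives 8>4; P2→P gives 9>0]
(A,Q,Y): not NE [P1→B gives 8>5]
(A,Q,Z): not NE [P1→C gives 7>4; P2→P gives 3>1; P3→Y gives 6>3]
(A,Q,W): not NE [P1→C gives 9>4; P3→Y gives 6>4]
(B,P,X): not NE [P1→A gives 7>4; P2→Q gives 3>0; P3→Y gives 8>7]
(B,P,Y): not NE [P1→C gives 4>2]
(B,P,Z): not NE [P1→C gives 9>3; P3→Y gives 8>4]
(B,P,W): not NE [P1→D gives 7>5; P2→Q gives 8>4; P3→Y gives 8>3]
(B,Q,X): not NE [P1→C gives 8>2]
(B,Q,Y): not NE [P2→P gives 9>0; P3→Z gives 5>1]
(B,Q,Z): not NE [P1→C gives 7>1; P2→P gives 3>1]
(B,Q,W): not NE [P1→C gives 9>4; P3→Z gives 5>0]
(C,P,X): not NE [P1→A gives 7>4; P2→Q gives 4>1; P3→W gives 9>5]
(C,P,Y): not NE [P3→W gives 9>2]
(C,P,Z): not NE [P2→Q gives 4>0; P3→W gives 9>1]
(C,P,W): not NE [P1→D gives 7>4]
(C,Q,X): not NE [P3→W gives 12>9]
(C,Q,Y): not NE [P1→B gives 8>0; P2→P gives 9>4; P3→W gives 12>8]
(C,Q,Z): not NE [P3→W gives 12>3]
(C,Q,W): not NE [P2→P gives 1>0]
(D,P,X): not NE [P1→A gives 7>1; P2→Q gives 5>0; P3→Y gives 7>6]
(D,P,Y): not NE [P1→C gives 4>3]
(D,P,Z): not NE [P1→C gives 9>3; P3→Y gives 7>0]
(D,P,W): not NE [P2→Q gives 9>3; P3→Y gives 7>0]
(D,Q,X): not NE [P1→C gives 8>2; P3→Z gives 9>7]
(D,Q,Y): not NE [P1→B gives 8>0; P2→P gives 6>4; P3→Z gives 9>1]
(D,Q,Z): not NE [P1→C gives 7>2; P2→P gives 8>7]
(D,Q,W): not NE [P1→C gives 9>1; P3→Z gives 9>3]

Equilibria: none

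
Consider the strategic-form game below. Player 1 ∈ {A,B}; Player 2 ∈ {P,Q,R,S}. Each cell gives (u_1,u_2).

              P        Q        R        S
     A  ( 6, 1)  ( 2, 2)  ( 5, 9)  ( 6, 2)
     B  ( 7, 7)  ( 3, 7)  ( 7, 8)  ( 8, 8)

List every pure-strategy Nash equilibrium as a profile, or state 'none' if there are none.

(A,P): not NE [P1→B gives 7>6; P2→R gives 9>1]
(A,Q): not NE [P1→B gives 3>2; P2→R gives 9>2]
(A,R): not NE [P1→B gives 7>5]
(A,S): not NE [P1→B gives 8>6; P2→R gives 9>2]
(B,P): not NE [P2→S gives 8>7]
(B,Q): not NE [P2→S gives 8>7]
(B,R): NE
(B,S): NE

NE set: (B,R), (B,S)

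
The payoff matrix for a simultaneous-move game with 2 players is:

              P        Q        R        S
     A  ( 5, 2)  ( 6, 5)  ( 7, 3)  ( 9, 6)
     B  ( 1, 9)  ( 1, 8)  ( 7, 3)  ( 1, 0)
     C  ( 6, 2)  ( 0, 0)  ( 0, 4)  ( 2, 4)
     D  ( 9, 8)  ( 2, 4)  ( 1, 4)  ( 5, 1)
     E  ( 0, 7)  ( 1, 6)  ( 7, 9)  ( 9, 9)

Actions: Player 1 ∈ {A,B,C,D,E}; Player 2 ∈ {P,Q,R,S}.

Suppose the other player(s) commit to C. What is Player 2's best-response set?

BR_2 = {R,S}

u_2(P vs C) = 2
u_2(Q vs C) = 0
u_2(R vs C) = 4
u_2(S vs C) = 4
max payoff 4 at {R,S}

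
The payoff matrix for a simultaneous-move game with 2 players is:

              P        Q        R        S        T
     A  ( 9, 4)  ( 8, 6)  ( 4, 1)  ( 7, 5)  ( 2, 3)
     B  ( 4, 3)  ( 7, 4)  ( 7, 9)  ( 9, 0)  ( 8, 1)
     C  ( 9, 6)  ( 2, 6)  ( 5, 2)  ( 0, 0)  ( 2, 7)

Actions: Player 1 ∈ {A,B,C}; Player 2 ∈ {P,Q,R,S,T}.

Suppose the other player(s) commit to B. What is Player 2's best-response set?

BR_2 = {R}

u_2(P vs B) = 3
u_2(Q vs B) = 4
u_2(R vs B) = 9
u_2(S vs B) = 0
u_2(T vs B) = 1
max payoff 9 at {R}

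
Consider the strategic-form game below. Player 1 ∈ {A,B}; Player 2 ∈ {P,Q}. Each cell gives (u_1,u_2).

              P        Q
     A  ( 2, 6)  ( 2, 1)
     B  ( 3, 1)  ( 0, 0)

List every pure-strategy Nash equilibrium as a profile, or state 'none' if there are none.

PSNE = {(B,P)}

(A,P): not NE [P1→B gives 3>2]
(A,Q): not NE [P2→P gives 6>1]
(B,P): NE
(B,Q): not NE [P1→A gives 2>0; P2→P gives 1>0]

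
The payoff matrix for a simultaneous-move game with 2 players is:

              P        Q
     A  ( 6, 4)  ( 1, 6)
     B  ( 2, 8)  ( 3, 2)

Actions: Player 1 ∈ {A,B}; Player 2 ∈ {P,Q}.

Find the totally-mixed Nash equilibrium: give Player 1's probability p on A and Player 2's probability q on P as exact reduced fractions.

P1 indiff ⇒ q·6+(1-q)·1 = q·2+(1-q)·3 ⇒ q(4) = (1-q)(2) ⇒ q = 1/3
P2 indiff ⇒ p·4+(1-p)·8 = p·6+(1-p)·2 ⇒ p(-2) = (1-p)(-6) ⇒ p = 3/4

P1 mixes 3/4 on A; P2 mixes 1/3 on P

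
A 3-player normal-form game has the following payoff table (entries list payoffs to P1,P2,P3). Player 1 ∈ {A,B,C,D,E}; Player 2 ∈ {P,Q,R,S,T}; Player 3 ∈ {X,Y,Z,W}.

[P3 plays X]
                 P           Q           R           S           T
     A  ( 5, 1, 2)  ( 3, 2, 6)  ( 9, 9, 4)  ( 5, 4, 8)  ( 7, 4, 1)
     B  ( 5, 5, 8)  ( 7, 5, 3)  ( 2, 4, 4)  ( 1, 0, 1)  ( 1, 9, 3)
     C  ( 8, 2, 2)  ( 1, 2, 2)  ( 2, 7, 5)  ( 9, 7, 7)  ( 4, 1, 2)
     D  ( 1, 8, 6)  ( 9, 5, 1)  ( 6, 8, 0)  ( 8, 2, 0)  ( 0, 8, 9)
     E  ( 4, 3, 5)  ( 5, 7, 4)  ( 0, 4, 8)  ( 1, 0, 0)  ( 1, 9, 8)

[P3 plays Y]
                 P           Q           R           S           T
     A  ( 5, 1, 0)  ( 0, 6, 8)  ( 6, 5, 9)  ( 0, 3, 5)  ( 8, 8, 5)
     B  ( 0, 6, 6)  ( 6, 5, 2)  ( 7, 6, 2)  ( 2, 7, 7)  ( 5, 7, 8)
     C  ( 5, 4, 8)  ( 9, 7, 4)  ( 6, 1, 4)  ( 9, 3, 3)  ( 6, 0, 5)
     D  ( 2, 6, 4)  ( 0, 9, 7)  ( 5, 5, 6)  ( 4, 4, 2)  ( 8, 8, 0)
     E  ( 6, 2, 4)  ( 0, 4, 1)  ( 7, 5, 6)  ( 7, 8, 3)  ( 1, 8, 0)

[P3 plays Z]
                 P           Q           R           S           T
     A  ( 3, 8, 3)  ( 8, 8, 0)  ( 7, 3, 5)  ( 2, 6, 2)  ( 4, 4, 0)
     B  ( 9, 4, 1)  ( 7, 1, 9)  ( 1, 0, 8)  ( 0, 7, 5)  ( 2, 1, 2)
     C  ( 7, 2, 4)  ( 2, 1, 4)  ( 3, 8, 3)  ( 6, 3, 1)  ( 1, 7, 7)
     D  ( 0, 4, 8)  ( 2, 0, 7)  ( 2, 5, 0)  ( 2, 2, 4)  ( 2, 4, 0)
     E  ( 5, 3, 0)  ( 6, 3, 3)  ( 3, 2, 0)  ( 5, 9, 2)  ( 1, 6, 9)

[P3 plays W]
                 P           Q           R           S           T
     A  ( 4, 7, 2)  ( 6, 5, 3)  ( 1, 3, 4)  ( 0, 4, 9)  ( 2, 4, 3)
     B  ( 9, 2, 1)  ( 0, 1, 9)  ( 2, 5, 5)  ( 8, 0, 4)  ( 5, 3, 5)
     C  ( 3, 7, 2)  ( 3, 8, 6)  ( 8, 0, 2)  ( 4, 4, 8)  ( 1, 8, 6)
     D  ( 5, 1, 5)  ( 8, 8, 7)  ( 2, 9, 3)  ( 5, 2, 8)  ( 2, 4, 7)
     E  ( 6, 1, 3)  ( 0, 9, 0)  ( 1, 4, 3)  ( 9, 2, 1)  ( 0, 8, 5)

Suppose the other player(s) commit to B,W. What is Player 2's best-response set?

u_2(P vs B,W) = 2
u_2(Q vs B,W) = 1
u_2(R vs B,W) = 5
u_2(S vs B,W) = 0
u_2(T vs B,W) = 3
max payoff 5 at {R}

BR_2 = {R}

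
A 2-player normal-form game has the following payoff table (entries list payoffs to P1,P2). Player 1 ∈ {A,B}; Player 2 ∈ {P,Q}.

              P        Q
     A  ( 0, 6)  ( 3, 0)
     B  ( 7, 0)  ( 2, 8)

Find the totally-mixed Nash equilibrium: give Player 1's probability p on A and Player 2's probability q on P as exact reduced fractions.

p=4/7, q=1/8

P1 indiff ⇒ q·0+(1-q)·3 = q·7+(1-q)·2 ⇒ q(-7) = (1-q)(-1) ⇒ q = 1/8
P2 indiff ⇒ p·6+(1-p)·0 = p·0+(1-p)·8 ⇒ p(6) = (1-p)(8) ⇒ p = 4/7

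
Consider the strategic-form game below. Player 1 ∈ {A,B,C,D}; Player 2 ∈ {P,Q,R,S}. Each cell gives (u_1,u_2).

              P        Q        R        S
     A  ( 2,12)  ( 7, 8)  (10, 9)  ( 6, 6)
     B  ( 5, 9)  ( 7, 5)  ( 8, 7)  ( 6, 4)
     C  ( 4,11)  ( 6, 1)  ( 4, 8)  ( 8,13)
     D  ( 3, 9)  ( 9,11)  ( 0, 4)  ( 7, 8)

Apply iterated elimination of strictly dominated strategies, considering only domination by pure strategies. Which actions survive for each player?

P2 drop R (P beats it: A:12>9 B:9>7 C:11>8 D:9>4)
P1 drop A (D beats it: P:3>2 Q:9>7 S:7>6)
P1→{B,C,D} P2→{P,Q,S}

Survivors P1:{B,C,D} P2:{P,Q,S}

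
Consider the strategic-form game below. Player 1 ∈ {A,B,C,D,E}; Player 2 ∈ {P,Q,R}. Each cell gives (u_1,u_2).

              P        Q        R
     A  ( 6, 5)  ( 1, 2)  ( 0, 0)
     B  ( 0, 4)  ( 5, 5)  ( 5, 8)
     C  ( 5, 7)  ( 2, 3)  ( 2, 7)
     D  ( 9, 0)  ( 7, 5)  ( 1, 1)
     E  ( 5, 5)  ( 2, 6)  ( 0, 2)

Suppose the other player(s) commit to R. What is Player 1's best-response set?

P1 best: {B}

u_1(A vs R) = 0
u_1(B vs R) = 5
u_1(C vs R) = 2
u_1(D vs R) = 1
u_1(E vs R) = 0
max payoff 5 at {B}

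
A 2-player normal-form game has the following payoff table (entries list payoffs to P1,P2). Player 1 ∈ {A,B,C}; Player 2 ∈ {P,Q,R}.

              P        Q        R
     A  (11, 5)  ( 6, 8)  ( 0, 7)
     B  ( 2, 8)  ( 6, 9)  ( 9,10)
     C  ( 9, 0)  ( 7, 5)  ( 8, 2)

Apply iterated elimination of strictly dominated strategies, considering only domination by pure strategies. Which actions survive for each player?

P2 drop P (Q beats it: A:8>5 B:9>8 C:5>0)
P1 drop A (C beats it: Q:7>6 R:8>0)
P1→{B,C} P2→{Q,R}

Survivors P1:{B,C} P2:{Q,R}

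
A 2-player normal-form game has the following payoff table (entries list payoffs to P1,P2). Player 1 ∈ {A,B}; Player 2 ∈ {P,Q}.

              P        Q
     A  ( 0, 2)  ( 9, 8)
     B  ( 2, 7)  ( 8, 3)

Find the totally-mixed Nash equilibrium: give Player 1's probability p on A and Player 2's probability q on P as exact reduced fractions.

(p,q) = (2/5, 1/3)

P1 indiff ⇒ q·0+(1-q)·9 = q·2+(1-q)·8 ⇒ q(-2) = (1-q)(-1) ⇒ q = 1/3
P2 indiff ⇒ p·2+(1-p)·7 = p·8+(1-p)·3 ⇒ p(-6) = (1-p)(-4) ⇒ p = 2/5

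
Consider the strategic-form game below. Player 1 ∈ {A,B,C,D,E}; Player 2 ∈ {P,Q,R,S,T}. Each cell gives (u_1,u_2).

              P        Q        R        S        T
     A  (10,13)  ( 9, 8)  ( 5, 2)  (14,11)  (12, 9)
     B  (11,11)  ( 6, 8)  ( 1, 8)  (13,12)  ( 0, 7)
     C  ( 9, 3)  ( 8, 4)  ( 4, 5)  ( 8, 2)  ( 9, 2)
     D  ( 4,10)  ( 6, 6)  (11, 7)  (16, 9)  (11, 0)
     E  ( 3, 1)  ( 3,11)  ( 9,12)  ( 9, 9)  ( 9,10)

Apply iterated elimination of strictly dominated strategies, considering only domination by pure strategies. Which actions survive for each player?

Survivors P1:{A,B,D} P2:{P,S}

P1 drop C (A beats it: P:10>9 Q:9>8 R:5>4 S:14>8 T:12>9)
P1 drop E (D beats it: P:4>3 Q:6>3 R:11>9 S:16>9 T:11>9)
P2 drop Q (P beats it: A:13>8 B:11>8 D:10>6)
P2 drop R (P beats it: A:13>2 B:11>8 D:10>7)
P2 drop T (P beats it: A:13>9 B:11>7 D:10>0)
P1→{A,B,D} P2→{P,S}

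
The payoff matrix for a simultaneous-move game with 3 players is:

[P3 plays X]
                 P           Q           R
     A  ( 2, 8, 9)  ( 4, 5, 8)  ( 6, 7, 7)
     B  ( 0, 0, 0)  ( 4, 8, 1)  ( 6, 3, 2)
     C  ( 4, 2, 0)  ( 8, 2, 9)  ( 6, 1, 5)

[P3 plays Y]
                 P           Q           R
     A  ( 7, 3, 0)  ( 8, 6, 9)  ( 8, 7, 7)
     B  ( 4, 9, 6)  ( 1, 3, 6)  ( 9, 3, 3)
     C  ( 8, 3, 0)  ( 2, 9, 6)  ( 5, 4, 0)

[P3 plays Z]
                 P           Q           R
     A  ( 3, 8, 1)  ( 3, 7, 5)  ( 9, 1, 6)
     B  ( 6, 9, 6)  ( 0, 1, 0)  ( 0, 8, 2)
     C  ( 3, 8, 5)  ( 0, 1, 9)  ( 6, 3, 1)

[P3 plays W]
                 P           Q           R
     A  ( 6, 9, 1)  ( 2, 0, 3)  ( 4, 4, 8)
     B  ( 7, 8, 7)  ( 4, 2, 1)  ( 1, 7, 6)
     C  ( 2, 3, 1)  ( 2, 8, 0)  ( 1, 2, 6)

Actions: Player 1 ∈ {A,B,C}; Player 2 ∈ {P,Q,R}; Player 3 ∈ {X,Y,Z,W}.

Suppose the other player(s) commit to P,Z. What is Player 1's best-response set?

u_1(A vs P,Z) = 3
u_1(B vs P,Z) = 6
u_1(C vs P,Z) = 3
max payoff 6 at {B}

P1 best: {B}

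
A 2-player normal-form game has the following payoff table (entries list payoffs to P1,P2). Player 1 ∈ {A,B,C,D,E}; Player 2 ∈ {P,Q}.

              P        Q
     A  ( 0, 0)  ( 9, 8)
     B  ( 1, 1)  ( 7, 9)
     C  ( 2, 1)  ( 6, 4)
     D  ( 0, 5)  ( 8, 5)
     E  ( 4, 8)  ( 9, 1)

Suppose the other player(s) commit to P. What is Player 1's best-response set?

u_1(A vs P) = 0
u_1(B vs P) = 1
u_1(C vs P) = 2
u_1(D vs P) = 0
u_1(E vs P) = 4
max payoff 4 at {E}

argmax u_1 = {E}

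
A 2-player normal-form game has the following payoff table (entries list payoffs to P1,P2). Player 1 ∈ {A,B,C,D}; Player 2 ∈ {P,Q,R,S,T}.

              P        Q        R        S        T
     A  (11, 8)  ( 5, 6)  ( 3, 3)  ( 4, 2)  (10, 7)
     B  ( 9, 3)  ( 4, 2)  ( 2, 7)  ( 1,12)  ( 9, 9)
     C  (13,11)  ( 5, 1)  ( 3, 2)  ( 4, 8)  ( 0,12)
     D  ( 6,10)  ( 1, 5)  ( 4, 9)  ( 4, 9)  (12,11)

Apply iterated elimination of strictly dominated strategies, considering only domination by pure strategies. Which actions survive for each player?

P1 drop B (A beats it: P:11>9 Q:5>4 R:3>2 S:4>1 T:10>9)
P2 drop Q (P beats it: A:8>6 C:11>1 D:10>5)
P2 drop R (P beats it: A:8>3 C:11>2 D:10>9)
P2 drop S (P beats it: A:8>2 C:11>8 D:10>9)
P1→{A,C,D} P2→{P,T}

Survivors P1:{A,C,D} P2:{P,T}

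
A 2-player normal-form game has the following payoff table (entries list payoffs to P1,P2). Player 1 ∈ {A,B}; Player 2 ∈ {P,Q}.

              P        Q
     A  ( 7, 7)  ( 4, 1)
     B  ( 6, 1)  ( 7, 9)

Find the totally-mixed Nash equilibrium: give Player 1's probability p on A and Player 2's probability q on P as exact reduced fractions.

p=4/7, q=3/4

P1 indiff ⇒ q·7+(1-q)·4 = q·6+(1-q)·7 ⇒ q(1) = (1-q)(3) ⇒ q = 3/4
P2 indiff ⇒ p·7+(1-p)·1 = p·1+(1-p)·9 ⇒ p(6) = (1-p)(8) ⇒ p = 4/7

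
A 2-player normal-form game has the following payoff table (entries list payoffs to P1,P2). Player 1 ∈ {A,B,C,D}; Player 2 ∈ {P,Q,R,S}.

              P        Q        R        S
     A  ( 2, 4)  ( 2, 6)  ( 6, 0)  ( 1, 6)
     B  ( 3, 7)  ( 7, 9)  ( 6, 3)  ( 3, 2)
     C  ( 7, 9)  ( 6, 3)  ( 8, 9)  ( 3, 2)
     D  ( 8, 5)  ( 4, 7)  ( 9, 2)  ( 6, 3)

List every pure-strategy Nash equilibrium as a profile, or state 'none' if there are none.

PSNE = {(B,Q)}

(A,P): not NE [P1→D gives 8>2; P2→S gives 6>4]
(A,Q): not NE [P1→B gives 7>2]
(A,R): not NE [P1→D gives 9>6; P2→S gives 6>0]
(A,S): not NE [P1→D gives 6>1]
(B,P): not NE [P1→D gives 8>3; P2→Q gives 9>7]
(B,Q): NE
(B,R): not NE [P1→D gives 9>6; P2→Q gives 9>3]
(B,S): not NE [P1→D gives 6>3; P2→Q gives 9>2]
(C,P): not NE [P1→D gives 8>7]
(C,Q): not NE [P1→B gives 7>6; P2→R gives 9>3]
(C,R): not NE [P1→D gives 9>8]
(C,S): not NE [P1→D gives 6>3; P2→R gives 9>2]
(D,P): not NE [P2→Q gives 7>5]
(D,Q): not NE [P1→B gives 7>4]
(D,R): not NE [P2→Q gives 7>2]
(D,S): not NE [P2→Q gives 7>3]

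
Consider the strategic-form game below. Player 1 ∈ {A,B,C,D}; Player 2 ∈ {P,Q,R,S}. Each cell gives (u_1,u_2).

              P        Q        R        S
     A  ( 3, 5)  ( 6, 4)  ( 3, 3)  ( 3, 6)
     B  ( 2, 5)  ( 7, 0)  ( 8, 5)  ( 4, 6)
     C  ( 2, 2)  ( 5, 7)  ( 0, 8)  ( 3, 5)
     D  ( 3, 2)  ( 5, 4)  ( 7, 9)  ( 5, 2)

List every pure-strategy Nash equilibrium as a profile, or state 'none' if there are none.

No pure NE.

(A,P): not NE [P2→S gives 6>5]
(A,Q): not NE [P1→B gives 7>6; P2→S gives 6>4]
(A,R): not NE [P1→B gives 8>3; P2→S gives 6>3]
(A,S): not NE [P1→D gives 5>3]
(B,P): not NE [P1→D gives 3>2; P2→S gives 6>5]
(B,Q): not NE [P2→S gives 6>0]
(B,R): not NE [P2→S gives 6>5]
(B,S): not NE [P1→D gives 5>4]
(C,P): not NE [P1→D gives 3>2; P2→R gives 8>2]
(C,Q): not NE [P1→B gives 7>5; P2→R gives 8>7]
(C,R): not NE [P1→B gives 8>0]
(C,S): not NE [P1→D gives 5>3; P2→R gives 8>5]
(D,P): not NE [P2→R gives 9>2]
(D,Q): not NE [P1→B gives 7>5; P2→R gives 9>4]
(D,R): not NE [P1→B gives 8>7]
(D,S): not NE [P2→R gives 9>2]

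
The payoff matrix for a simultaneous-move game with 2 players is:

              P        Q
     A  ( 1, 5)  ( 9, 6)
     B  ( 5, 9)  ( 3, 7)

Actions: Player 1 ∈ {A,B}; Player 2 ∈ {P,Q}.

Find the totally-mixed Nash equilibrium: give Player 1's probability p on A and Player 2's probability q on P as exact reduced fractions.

P1 indiff ⇒ q·1+(1-q)·9 = q·5+(1-q)·3 ⇒ q(-4) = (1-q)(-6) ⇒ q = 3/5
P2 indiff ⇒ p·5+(1-p)·9 = p·6+(1-p)·7 ⇒ p(-1) = (1-p)(-2) ⇒ p = 2/3

p=2/3, q=3/5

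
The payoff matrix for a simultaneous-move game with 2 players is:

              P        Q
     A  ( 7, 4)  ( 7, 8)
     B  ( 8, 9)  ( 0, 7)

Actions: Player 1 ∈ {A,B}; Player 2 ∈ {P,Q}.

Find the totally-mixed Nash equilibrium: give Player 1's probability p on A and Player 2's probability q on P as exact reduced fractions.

p=1/3, q=7/8

P1 indiff ⇒ q·7+(1-q)·7 = q·8+(1-q)·0 ⇒ q(-1) = (1-q)(-7) ⇒ q = 7/8
P2 indiff ⇒ p·4+(1-p)·9 = p·8+(1-p)·7 ⇒ p(-4) = (1-p)(-2) ⇒ p = 1/3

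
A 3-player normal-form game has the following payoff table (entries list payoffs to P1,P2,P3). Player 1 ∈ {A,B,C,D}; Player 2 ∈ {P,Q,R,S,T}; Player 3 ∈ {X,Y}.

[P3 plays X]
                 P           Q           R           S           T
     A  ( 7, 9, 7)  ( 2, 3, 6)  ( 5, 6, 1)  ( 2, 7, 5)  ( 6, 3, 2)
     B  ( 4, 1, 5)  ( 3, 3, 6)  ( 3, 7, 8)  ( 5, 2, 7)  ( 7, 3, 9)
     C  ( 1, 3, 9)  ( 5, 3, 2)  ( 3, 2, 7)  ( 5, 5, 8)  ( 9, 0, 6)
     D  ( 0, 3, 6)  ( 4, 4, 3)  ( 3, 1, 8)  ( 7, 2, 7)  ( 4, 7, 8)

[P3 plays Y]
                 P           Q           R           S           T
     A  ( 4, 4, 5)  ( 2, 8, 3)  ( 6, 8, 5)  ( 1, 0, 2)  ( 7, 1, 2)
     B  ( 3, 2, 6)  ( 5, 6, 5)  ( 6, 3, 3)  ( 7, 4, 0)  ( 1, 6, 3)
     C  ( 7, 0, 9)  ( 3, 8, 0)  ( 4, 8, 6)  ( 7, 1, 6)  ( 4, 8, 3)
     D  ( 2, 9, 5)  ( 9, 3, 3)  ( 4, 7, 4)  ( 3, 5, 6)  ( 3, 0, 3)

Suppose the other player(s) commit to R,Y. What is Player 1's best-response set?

u_1(A vs R,Y) = 6
u_1(B vs R,Y) = 6
u_1(C vs R,Y) = 4
u_1(D vs R,Y) = 4
max payoff 6 at {A,B}

BR_1 = {A,B}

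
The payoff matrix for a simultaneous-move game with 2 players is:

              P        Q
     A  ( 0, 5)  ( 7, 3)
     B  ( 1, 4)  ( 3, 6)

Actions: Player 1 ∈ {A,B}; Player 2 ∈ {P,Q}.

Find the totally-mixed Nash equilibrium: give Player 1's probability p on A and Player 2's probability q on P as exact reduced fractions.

p=1/2, q=4/5

P1 indiff ⇒ q·0+(1-q)·7 = q·1+(1-q)·3 ⇒ q(-1) = (1-q)(-4) ⇒ q = 4/5
P2 indiff ⇒ p·5+(1-p)·4 = p·3+(1-p)·6 ⇒ p(2) = (1-p)(2) ⇒ p = 1/2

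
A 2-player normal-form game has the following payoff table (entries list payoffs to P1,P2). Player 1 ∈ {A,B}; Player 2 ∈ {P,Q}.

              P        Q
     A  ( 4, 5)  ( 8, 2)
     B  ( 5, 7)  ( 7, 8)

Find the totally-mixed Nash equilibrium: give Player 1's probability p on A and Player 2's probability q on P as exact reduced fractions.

P1 indiff ⇒ q·4+(1-q)·8 = q·5+(1-q)·7 ⇒ q(-1) = (1-q)(-1) ⇒ q = 1/2
P2 indiff ⇒ p·5+(1-p)·7 = p·2+(1-p)·8 ⇒ p(3) = (1-p)(1) ⇒ p = 1/4

p=1/4, q=1/2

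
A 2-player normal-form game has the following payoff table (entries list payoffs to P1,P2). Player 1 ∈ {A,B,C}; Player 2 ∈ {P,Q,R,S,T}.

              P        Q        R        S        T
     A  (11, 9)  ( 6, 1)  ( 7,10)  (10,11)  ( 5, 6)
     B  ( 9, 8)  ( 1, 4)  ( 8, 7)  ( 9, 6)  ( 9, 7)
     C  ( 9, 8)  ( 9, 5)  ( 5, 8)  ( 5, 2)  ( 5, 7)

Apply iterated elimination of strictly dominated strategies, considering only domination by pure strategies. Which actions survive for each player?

IESDS → P1:{A,B} P2:{P,R,S}

P2 drop Q (P beats it: A:9>1 B:8>4 C:8>5)
P2 drop T (P beats it: A:9>6 B:8>7 C:8>7)
P1 drop C (A beats it: P:11>9 R:7>5 S:10>5)
P1→{A,B} P2→{P,R,S}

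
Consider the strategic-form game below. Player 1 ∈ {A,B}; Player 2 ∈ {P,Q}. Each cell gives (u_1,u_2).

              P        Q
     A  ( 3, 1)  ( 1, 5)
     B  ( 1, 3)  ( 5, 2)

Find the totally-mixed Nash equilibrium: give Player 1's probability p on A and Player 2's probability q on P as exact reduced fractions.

p=1/5, q=2/3

P1 indiff ⇒ q·3+(1-q)·1 = q·1+(1-q)·5 ⇒ q(2) = (1-q)(4) ⇒ q = 2/3
P2 indiff ⇒ p·1+(1-p)·3 = p·5+(1-p)·2 ⇒ p(-4) = (1-p)(-1) ⇒ p = 1/5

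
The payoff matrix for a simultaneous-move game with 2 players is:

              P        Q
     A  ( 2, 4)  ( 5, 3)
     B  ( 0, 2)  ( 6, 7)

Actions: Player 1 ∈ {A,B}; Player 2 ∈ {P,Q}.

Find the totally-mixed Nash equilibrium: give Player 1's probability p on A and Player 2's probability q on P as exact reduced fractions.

P1 indiff ⇒ q·2+(1-q)·5 = q·0+(1-q)·6 ⇒ q(2) = (1-q)(1) ⇒ q = 1/3
P2 indiff ⇒ p·4+(1-p)·2 = p·3+(1-p)·7 ⇒ p(1) = (1-p)(5) ⇒ p = 5/6

p=5/6, q=1/3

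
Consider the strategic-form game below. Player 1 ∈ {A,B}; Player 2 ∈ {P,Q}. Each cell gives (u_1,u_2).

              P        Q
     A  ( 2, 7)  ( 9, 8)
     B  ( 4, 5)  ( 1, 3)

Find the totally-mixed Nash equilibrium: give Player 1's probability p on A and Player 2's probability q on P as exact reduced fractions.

p=2/3, q=4/5

P1 indiff ⇒ q·2+(1-q)·9 = q·4+(1-q)·1 ⇒ q(-2) = (1-q)(-8) ⇒ q = 4/5
P2 indiff ⇒ p·7+(1-p)·5 = p·8+(1-p)·3 ⇒ p(-1) = (1-p)(-2) ⇒ p = 2/3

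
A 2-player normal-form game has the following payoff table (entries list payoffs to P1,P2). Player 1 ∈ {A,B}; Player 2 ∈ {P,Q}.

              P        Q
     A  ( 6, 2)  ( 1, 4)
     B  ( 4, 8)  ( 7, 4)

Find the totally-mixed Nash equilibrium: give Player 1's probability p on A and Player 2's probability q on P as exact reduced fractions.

(p,q) = (2/3, 3/4)

P1 indiff ⇒ q·6+(1-q)·1 = q·4+(1-q)·7 ⇒ q(2) = (1-q)(6) ⇒ q = 3/4
P2 indiff ⇒ p·2+(1-p)·8 = p·4+(1-p)·4 ⇒ p(-2) = (1-p)(-4) ⇒ p = 2/3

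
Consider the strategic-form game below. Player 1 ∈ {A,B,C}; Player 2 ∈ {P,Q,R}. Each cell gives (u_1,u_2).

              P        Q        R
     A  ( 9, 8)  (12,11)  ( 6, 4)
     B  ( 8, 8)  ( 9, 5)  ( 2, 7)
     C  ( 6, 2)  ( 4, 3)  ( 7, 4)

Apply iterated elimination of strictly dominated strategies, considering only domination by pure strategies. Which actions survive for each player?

P1 drop B (A beats it: P:9>8 Q:12>9 R:6>2)
P2 drop P (Q beats it: A:11>8 C:3>2)
P1→{A,C} P2→{Q,R}

Survivors P1:{A,C} P2:{Q,R}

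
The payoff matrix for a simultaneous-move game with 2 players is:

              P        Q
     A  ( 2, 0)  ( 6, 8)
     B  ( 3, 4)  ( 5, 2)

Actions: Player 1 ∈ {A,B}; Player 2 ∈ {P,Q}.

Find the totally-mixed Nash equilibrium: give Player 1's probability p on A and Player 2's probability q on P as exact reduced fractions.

P1 indiff ⇒ q·2+(1-q)·6 = q·3+(1-q)·5 ⇒ q(-1) = (1-q)(-1) ⇒ q = 1/2
P2 indiff ⇒ p·0+(1-p)·4 = p·8+(1-p)·2 ⇒ p(-8) = (1-p)(-2) ⇒ p = 1/5

p=1/5, q=1/2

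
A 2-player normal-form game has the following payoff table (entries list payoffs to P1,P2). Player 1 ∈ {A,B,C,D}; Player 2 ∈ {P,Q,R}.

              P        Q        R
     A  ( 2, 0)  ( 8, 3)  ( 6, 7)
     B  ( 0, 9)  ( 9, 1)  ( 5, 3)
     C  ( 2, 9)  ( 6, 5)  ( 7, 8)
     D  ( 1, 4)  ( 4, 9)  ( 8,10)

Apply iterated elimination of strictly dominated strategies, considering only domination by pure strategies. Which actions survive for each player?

P2 drop Q (R beats it: A:7>3 B:3>1 C:8>5 D:10>9)
P1 drop B (A beats it: P:2>0 R:6>5)
P1→{A,C,D} P2→{P,R}

Remaining: P1:{A,C,D} P2:{P,R}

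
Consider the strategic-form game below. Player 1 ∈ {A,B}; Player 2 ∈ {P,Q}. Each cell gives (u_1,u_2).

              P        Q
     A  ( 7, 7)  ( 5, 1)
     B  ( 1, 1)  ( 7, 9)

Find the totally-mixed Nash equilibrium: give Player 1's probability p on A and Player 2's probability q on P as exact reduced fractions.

P1 indiff ⇒ q·7+(1-q)·5 = q·1+(1-q)·7 ⇒ q(6) = (1-q)(2) ⇒ q = 1/4
P2 indiff ⇒ p·7+(1-p)·1 = p·1+(1-p)·9 ⇒ p(6) = (1-p)(8) ⇒ p = 4/7

p=4/7, q=1/4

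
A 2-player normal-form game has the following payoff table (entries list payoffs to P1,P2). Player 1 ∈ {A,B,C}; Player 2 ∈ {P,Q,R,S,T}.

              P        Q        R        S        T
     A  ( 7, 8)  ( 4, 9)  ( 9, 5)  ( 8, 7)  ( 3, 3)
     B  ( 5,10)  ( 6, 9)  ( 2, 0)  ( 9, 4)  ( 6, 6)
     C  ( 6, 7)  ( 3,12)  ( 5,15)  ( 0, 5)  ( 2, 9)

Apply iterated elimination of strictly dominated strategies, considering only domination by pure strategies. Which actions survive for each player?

P1 drop C (A beats it: P:7>6 Q:4>3 R:9>5 S:8>0 T:3>2)
P2 drop R (P beats it: A:8>5 B:10>0)
P2 drop S (P beats it: A:8>7 B:10>4)
P2 drop T (P beats it: A:8>3 B:10>6)
P1→{A,B} P2→{P,Q}

Remaining: P1:{A,B} P2:{P,Q}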